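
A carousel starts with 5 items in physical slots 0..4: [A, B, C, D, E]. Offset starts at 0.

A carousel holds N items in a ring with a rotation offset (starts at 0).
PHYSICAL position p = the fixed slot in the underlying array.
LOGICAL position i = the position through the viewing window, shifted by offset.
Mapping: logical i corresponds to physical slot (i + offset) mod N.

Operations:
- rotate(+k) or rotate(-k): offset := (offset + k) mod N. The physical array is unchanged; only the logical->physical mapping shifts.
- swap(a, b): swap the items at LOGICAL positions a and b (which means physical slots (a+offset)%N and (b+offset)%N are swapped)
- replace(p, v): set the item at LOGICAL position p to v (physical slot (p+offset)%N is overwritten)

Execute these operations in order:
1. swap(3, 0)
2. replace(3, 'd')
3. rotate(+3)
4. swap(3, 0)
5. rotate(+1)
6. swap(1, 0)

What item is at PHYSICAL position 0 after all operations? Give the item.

Answer: E

Derivation:
After op 1 (swap(3, 0)): offset=0, physical=[D,B,C,A,E], logical=[D,B,C,A,E]
After op 2 (replace(3, 'd')): offset=0, physical=[D,B,C,d,E], logical=[D,B,C,d,E]
After op 3 (rotate(+3)): offset=3, physical=[D,B,C,d,E], logical=[d,E,D,B,C]
After op 4 (swap(3, 0)): offset=3, physical=[D,d,C,B,E], logical=[B,E,D,d,C]
After op 5 (rotate(+1)): offset=4, physical=[D,d,C,B,E], logical=[E,D,d,C,B]
After op 6 (swap(1, 0)): offset=4, physical=[E,d,C,B,D], logical=[D,E,d,C,B]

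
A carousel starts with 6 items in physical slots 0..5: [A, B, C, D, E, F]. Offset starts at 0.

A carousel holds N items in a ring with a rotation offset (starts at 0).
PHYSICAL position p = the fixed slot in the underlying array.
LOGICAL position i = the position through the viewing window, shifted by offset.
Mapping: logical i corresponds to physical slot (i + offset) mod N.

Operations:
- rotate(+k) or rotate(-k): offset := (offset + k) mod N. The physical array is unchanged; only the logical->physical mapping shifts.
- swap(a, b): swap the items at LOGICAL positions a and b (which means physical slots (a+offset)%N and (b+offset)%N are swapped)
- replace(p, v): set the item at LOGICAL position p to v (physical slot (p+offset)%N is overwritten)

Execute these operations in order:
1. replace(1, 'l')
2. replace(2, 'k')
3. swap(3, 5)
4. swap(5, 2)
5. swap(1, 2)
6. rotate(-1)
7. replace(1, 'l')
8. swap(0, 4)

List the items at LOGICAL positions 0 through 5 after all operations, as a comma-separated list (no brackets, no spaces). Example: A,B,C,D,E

Answer: F,l,D,l,k,E

Derivation:
After op 1 (replace(1, 'l')): offset=0, physical=[A,l,C,D,E,F], logical=[A,l,C,D,E,F]
After op 2 (replace(2, 'k')): offset=0, physical=[A,l,k,D,E,F], logical=[A,l,k,D,E,F]
After op 3 (swap(3, 5)): offset=0, physical=[A,l,k,F,E,D], logical=[A,l,k,F,E,D]
After op 4 (swap(5, 2)): offset=0, physical=[A,l,D,F,E,k], logical=[A,l,D,F,E,k]
After op 5 (swap(1, 2)): offset=0, physical=[A,D,l,F,E,k], logical=[A,D,l,F,E,k]
After op 6 (rotate(-1)): offset=5, physical=[A,D,l,F,E,k], logical=[k,A,D,l,F,E]
After op 7 (replace(1, 'l')): offset=5, physical=[l,D,l,F,E,k], logical=[k,l,D,l,F,E]
After op 8 (swap(0, 4)): offset=5, physical=[l,D,l,k,E,F], logical=[F,l,D,l,k,E]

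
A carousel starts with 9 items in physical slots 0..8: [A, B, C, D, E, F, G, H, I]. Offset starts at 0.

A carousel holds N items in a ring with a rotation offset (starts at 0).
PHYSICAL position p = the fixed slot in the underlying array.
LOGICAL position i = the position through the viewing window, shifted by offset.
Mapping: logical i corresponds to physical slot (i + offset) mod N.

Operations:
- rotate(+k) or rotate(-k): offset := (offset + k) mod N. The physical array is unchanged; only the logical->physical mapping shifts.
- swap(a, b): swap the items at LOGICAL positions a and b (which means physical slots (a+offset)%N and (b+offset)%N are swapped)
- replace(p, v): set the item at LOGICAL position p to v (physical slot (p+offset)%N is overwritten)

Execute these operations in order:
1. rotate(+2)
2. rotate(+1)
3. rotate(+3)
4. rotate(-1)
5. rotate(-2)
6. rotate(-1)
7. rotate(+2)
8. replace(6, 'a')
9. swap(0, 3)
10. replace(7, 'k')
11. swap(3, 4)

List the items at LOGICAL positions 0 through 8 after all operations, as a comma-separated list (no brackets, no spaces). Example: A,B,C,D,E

After op 1 (rotate(+2)): offset=2, physical=[A,B,C,D,E,F,G,H,I], logical=[C,D,E,F,G,H,I,A,B]
After op 2 (rotate(+1)): offset=3, physical=[A,B,C,D,E,F,G,H,I], logical=[D,E,F,G,H,I,A,B,C]
After op 3 (rotate(+3)): offset=6, physical=[A,B,C,D,E,F,G,H,I], logical=[G,H,I,A,B,C,D,E,F]
After op 4 (rotate(-1)): offset=5, physical=[A,B,C,D,E,F,G,H,I], logical=[F,G,H,I,A,B,C,D,E]
After op 5 (rotate(-2)): offset=3, physical=[A,B,C,D,E,F,G,H,I], logical=[D,E,F,G,H,I,A,B,C]
After op 6 (rotate(-1)): offset=2, physical=[A,B,C,D,E,F,G,H,I], logical=[C,D,E,F,G,H,I,A,B]
After op 7 (rotate(+2)): offset=4, physical=[A,B,C,D,E,F,G,H,I], logical=[E,F,G,H,I,A,B,C,D]
After op 8 (replace(6, 'a')): offset=4, physical=[A,a,C,D,E,F,G,H,I], logical=[E,F,G,H,I,A,a,C,D]
After op 9 (swap(0, 3)): offset=4, physical=[A,a,C,D,H,F,G,E,I], logical=[H,F,G,E,I,A,a,C,D]
After op 10 (replace(7, 'k')): offset=4, physical=[A,a,k,D,H,F,G,E,I], logical=[H,F,G,E,I,A,a,k,D]
After op 11 (swap(3, 4)): offset=4, physical=[A,a,k,D,H,F,G,I,E], logical=[H,F,G,I,E,A,a,k,D]

Answer: H,F,G,I,E,A,a,k,D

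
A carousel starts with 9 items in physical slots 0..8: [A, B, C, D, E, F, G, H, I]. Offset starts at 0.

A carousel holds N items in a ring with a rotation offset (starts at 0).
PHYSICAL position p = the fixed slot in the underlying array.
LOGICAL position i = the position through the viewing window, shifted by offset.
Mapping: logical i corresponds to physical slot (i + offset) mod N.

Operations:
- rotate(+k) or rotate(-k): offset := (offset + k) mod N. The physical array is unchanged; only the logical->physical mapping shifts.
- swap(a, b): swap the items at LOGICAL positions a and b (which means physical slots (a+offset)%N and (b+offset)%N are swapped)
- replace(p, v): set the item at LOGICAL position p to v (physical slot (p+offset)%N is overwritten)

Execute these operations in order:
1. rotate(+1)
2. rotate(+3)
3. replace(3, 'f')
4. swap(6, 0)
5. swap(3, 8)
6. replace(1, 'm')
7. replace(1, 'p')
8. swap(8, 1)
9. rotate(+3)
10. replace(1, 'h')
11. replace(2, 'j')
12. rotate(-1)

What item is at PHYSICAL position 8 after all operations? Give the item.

Answer: h

Derivation:
After op 1 (rotate(+1)): offset=1, physical=[A,B,C,D,E,F,G,H,I], logical=[B,C,D,E,F,G,H,I,A]
After op 2 (rotate(+3)): offset=4, physical=[A,B,C,D,E,F,G,H,I], logical=[E,F,G,H,I,A,B,C,D]
After op 3 (replace(3, 'f')): offset=4, physical=[A,B,C,D,E,F,G,f,I], logical=[E,F,G,f,I,A,B,C,D]
After op 4 (swap(6, 0)): offset=4, physical=[A,E,C,D,B,F,G,f,I], logical=[B,F,G,f,I,A,E,C,D]
After op 5 (swap(3, 8)): offset=4, physical=[A,E,C,f,B,F,G,D,I], logical=[B,F,G,D,I,A,E,C,f]
After op 6 (replace(1, 'm')): offset=4, physical=[A,E,C,f,B,m,G,D,I], logical=[B,m,G,D,I,A,E,C,f]
After op 7 (replace(1, 'p')): offset=4, physical=[A,E,C,f,B,p,G,D,I], logical=[B,p,G,D,I,A,E,C,f]
After op 8 (swap(8, 1)): offset=4, physical=[A,E,C,p,B,f,G,D,I], logical=[B,f,G,D,I,A,E,C,p]
After op 9 (rotate(+3)): offset=7, physical=[A,E,C,p,B,f,G,D,I], logical=[D,I,A,E,C,p,B,f,G]
After op 10 (replace(1, 'h')): offset=7, physical=[A,E,C,p,B,f,G,D,h], logical=[D,h,A,E,C,p,B,f,G]
After op 11 (replace(2, 'j')): offset=7, physical=[j,E,C,p,B,f,G,D,h], logical=[D,h,j,E,C,p,B,f,G]
After op 12 (rotate(-1)): offset=6, physical=[j,E,C,p,B,f,G,D,h], logical=[G,D,h,j,E,C,p,B,f]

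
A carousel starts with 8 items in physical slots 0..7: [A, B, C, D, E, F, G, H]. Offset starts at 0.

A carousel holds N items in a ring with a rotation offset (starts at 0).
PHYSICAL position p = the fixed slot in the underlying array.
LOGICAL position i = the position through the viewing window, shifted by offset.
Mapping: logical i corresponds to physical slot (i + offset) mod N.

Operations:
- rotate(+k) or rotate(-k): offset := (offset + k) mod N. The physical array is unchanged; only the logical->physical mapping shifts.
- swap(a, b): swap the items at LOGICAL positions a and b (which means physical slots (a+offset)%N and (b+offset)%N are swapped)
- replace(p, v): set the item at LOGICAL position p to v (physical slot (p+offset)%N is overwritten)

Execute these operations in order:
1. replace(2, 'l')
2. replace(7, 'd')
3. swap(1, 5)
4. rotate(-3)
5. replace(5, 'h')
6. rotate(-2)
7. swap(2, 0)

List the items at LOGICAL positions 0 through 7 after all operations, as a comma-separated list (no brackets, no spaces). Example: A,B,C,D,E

After op 1 (replace(2, 'l')): offset=0, physical=[A,B,l,D,E,F,G,H], logical=[A,B,l,D,E,F,G,H]
After op 2 (replace(7, 'd')): offset=0, physical=[A,B,l,D,E,F,G,d], logical=[A,B,l,D,E,F,G,d]
After op 3 (swap(1, 5)): offset=0, physical=[A,F,l,D,E,B,G,d], logical=[A,F,l,D,E,B,G,d]
After op 4 (rotate(-3)): offset=5, physical=[A,F,l,D,E,B,G,d], logical=[B,G,d,A,F,l,D,E]
After op 5 (replace(5, 'h')): offset=5, physical=[A,F,h,D,E,B,G,d], logical=[B,G,d,A,F,h,D,E]
After op 6 (rotate(-2)): offset=3, physical=[A,F,h,D,E,B,G,d], logical=[D,E,B,G,d,A,F,h]
After op 7 (swap(2, 0)): offset=3, physical=[A,F,h,B,E,D,G,d], logical=[B,E,D,G,d,A,F,h]

Answer: B,E,D,G,d,A,F,h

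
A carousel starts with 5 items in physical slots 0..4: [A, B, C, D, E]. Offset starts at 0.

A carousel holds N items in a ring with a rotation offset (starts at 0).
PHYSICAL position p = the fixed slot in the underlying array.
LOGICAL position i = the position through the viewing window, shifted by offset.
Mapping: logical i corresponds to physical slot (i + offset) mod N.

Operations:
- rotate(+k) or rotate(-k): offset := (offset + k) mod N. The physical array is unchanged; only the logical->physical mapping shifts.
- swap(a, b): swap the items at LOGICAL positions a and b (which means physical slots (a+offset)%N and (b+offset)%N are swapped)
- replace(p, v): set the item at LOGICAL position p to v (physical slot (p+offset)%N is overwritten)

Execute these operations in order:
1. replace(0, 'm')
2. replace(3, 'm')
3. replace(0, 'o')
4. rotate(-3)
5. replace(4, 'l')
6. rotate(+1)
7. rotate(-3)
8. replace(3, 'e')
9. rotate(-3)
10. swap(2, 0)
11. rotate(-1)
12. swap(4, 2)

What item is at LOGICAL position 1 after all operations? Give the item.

Answer: E

Derivation:
After op 1 (replace(0, 'm')): offset=0, physical=[m,B,C,D,E], logical=[m,B,C,D,E]
After op 2 (replace(3, 'm')): offset=0, physical=[m,B,C,m,E], logical=[m,B,C,m,E]
After op 3 (replace(0, 'o')): offset=0, physical=[o,B,C,m,E], logical=[o,B,C,m,E]
After op 4 (rotate(-3)): offset=2, physical=[o,B,C,m,E], logical=[C,m,E,o,B]
After op 5 (replace(4, 'l')): offset=2, physical=[o,l,C,m,E], logical=[C,m,E,o,l]
After op 6 (rotate(+1)): offset=3, physical=[o,l,C,m,E], logical=[m,E,o,l,C]
After op 7 (rotate(-3)): offset=0, physical=[o,l,C,m,E], logical=[o,l,C,m,E]
After op 8 (replace(3, 'e')): offset=0, physical=[o,l,C,e,E], logical=[o,l,C,e,E]
After op 9 (rotate(-3)): offset=2, physical=[o,l,C,e,E], logical=[C,e,E,o,l]
After op 10 (swap(2, 0)): offset=2, physical=[o,l,E,e,C], logical=[E,e,C,o,l]
After op 11 (rotate(-1)): offset=1, physical=[o,l,E,e,C], logical=[l,E,e,C,o]
After op 12 (swap(4, 2)): offset=1, physical=[e,l,E,o,C], logical=[l,E,o,C,e]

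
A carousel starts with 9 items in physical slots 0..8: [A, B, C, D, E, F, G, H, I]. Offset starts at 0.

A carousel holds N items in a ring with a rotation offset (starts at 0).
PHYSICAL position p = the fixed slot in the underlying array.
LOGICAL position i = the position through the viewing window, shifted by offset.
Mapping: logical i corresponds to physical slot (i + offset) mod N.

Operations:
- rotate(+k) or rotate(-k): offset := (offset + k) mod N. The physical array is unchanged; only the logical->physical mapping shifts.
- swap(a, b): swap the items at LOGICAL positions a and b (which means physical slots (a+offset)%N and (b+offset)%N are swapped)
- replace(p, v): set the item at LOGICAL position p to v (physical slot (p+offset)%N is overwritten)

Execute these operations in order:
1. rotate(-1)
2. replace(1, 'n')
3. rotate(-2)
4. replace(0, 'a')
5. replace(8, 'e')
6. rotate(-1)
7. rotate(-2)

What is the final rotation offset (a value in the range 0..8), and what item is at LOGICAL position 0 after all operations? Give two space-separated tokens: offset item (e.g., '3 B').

Answer: 3 D

Derivation:
After op 1 (rotate(-1)): offset=8, physical=[A,B,C,D,E,F,G,H,I], logical=[I,A,B,C,D,E,F,G,H]
After op 2 (replace(1, 'n')): offset=8, physical=[n,B,C,D,E,F,G,H,I], logical=[I,n,B,C,D,E,F,G,H]
After op 3 (rotate(-2)): offset=6, physical=[n,B,C,D,E,F,G,H,I], logical=[G,H,I,n,B,C,D,E,F]
After op 4 (replace(0, 'a')): offset=6, physical=[n,B,C,D,E,F,a,H,I], logical=[a,H,I,n,B,C,D,E,F]
After op 5 (replace(8, 'e')): offset=6, physical=[n,B,C,D,E,e,a,H,I], logical=[a,H,I,n,B,C,D,E,e]
After op 6 (rotate(-1)): offset=5, physical=[n,B,C,D,E,e,a,H,I], logical=[e,a,H,I,n,B,C,D,E]
After op 7 (rotate(-2)): offset=3, physical=[n,B,C,D,E,e,a,H,I], logical=[D,E,e,a,H,I,n,B,C]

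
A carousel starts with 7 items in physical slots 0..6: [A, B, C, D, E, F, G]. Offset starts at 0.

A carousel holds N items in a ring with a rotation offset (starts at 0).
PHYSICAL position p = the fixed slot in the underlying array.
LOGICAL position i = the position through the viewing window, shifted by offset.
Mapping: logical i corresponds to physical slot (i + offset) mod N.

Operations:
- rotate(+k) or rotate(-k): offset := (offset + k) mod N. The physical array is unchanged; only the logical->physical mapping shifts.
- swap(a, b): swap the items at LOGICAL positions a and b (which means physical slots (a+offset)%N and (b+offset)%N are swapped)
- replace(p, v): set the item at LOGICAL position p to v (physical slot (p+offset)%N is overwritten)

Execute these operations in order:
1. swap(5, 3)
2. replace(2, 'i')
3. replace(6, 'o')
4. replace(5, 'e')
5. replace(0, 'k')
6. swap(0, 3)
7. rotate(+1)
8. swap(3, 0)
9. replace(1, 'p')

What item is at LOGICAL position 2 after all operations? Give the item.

After op 1 (swap(5, 3)): offset=0, physical=[A,B,C,F,E,D,G], logical=[A,B,C,F,E,D,G]
After op 2 (replace(2, 'i')): offset=0, physical=[A,B,i,F,E,D,G], logical=[A,B,i,F,E,D,G]
After op 3 (replace(6, 'o')): offset=0, physical=[A,B,i,F,E,D,o], logical=[A,B,i,F,E,D,o]
After op 4 (replace(5, 'e')): offset=0, physical=[A,B,i,F,E,e,o], logical=[A,B,i,F,E,e,o]
After op 5 (replace(0, 'k')): offset=0, physical=[k,B,i,F,E,e,o], logical=[k,B,i,F,E,e,o]
After op 6 (swap(0, 3)): offset=0, physical=[F,B,i,k,E,e,o], logical=[F,B,i,k,E,e,o]
After op 7 (rotate(+1)): offset=1, physical=[F,B,i,k,E,e,o], logical=[B,i,k,E,e,o,F]
After op 8 (swap(3, 0)): offset=1, physical=[F,E,i,k,B,e,o], logical=[E,i,k,B,e,o,F]
After op 9 (replace(1, 'p')): offset=1, physical=[F,E,p,k,B,e,o], logical=[E,p,k,B,e,o,F]

Answer: k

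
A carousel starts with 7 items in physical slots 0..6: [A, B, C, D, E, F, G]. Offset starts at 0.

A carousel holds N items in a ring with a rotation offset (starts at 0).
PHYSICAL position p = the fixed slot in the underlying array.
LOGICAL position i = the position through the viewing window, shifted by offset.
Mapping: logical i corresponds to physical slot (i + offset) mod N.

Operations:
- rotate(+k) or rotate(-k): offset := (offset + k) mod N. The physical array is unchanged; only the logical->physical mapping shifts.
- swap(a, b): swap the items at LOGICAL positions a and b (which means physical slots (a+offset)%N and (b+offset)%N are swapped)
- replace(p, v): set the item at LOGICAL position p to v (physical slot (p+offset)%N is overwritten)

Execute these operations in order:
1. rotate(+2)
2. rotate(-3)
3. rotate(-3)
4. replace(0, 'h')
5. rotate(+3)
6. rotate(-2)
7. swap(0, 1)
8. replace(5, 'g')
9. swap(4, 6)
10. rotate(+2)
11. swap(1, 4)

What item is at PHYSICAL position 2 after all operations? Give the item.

Answer: g

Derivation:
After op 1 (rotate(+2)): offset=2, physical=[A,B,C,D,E,F,G], logical=[C,D,E,F,G,A,B]
After op 2 (rotate(-3)): offset=6, physical=[A,B,C,D,E,F,G], logical=[G,A,B,C,D,E,F]
After op 3 (rotate(-3)): offset=3, physical=[A,B,C,D,E,F,G], logical=[D,E,F,G,A,B,C]
After op 4 (replace(0, 'h')): offset=3, physical=[A,B,C,h,E,F,G], logical=[h,E,F,G,A,B,C]
After op 5 (rotate(+3)): offset=6, physical=[A,B,C,h,E,F,G], logical=[G,A,B,C,h,E,F]
After op 6 (rotate(-2)): offset=4, physical=[A,B,C,h,E,F,G], logical=[E,F,G,A,B,C,h]
After op 7 (swap(0, 1)): offset=4, physical=[A,B,C,h,F,E,G], logical=[F,E,G,A,B,C,h]
After op 8 (replace(5, 'g')): offset=4, physical=[A,B,g,h,F,E,G], logical=[F,E,G,A,B,g,h]
After op 9 (swap(4, 6)): offset=4, physical=[A,h,g,B,F,E,G], logical=[F,E,G,A,h,g,B]
After op 10 (rotate(+2)): offset=6, physical=[A,h,g,B,F,E,G], logical=[G,A,h,g,B,F,E]
After op 11 (swap(1, 4)): offset=6, physical=[B,h,g,A,F,E,G], logical=[G,B,h,g,A,F,E]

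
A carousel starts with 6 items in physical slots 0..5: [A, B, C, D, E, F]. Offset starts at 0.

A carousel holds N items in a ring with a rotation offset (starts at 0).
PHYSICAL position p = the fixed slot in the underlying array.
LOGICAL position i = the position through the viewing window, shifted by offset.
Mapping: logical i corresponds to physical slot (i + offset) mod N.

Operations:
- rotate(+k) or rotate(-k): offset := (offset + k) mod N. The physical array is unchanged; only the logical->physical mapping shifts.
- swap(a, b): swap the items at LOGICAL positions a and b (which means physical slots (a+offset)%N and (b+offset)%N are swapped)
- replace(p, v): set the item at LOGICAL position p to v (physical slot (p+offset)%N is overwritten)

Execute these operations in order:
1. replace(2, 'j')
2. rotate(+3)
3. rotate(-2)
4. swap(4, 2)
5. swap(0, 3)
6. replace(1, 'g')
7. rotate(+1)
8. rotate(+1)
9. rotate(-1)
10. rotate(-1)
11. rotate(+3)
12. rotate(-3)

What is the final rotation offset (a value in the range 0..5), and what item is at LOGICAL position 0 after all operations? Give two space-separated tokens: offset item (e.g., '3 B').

After op 1 (replace(2, 'j')): offset=0, physical=[A,B,j,D,E,F], logical=[A,B,j,D,E,F]
After op 2 (rotate(+3)): offset=3, physical=[A,B,j,D,E,F], logical=[D,E,F,A,B,j]
After op 3 (rotate(-2)): offset=1, physical=[A,B,j,D,E,F], logical=[B,j,D,E,F,A]
After op 4 (swap(4, 2)): offset=1, physical=[A,B,j,F,E,D], logical=[B,j,F,E,D,A]
After op 5 (swap(0, 3)): offset=1, physical=[A,E,j,F,B,D], logical=[E,j,F,B,D,A]
After op 6 (replace(1, 'g')): offset=1, physical=[A,E,g,F,B,D], logical=[E,g,F,B,D,A]
After op 7 (rotate(+1)): offset=2, physical=[A,E,g,F,B,D], logical=[g,F,B,D,A,E]
After op 8 (rotate(+1)): offset=3, physical=[A,E,g,F,B,D], logical=[F,B,D,A,E,g]
After op 9 (rotate(-1)): offset=2, physical=[A,E,g,F,B,D], logical=[g,F,B,D,A,E]
After op 10 (rotate(-1)): offset=1, physical=[A,E,g,F,B,D], logical=[E,g,F,B,D,A]
After op 11 (rotate(+3)): offset=4, physical=[A,E,g,F,B,D], logical=[B,D,A,E,g,F]
After op 12 (rotate(-3)): offset=1, physical=[A,E,g,F,B,D], logical=[E,g,F,B,D,A]

Answer: 1 E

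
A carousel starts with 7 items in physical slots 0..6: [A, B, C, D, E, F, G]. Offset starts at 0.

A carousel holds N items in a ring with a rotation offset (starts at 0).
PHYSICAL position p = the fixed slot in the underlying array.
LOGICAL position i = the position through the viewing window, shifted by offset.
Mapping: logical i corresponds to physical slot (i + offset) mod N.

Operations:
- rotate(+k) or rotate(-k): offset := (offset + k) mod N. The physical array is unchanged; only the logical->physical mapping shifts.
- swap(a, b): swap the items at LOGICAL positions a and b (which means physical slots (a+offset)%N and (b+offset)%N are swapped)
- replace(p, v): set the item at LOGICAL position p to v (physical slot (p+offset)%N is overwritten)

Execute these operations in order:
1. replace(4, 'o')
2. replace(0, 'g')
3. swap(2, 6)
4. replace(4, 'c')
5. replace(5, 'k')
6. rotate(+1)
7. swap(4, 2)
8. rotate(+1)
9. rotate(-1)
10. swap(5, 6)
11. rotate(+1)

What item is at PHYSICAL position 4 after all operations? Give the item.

Answer: c

Derivation:
After op 1 (replace(4, 'o')): offset=0, physical=[A,B,C,D,o,F,G], logical=[A,B,C,D,o,F,G]
After op 2 (replace(0, 'g')): offset=0, physical=[g,B,C,D,o,F,G], logical=[g,B,C,D,o,F,G]
After op 3 (swap(2, 6)): offset=0, physical=[g,B,G,D,o,F,C], logical=[g,B,G,D,o,F,C]
After op 4 (replace(4, 'c')): offset=0, physical=[g,B,G,D,c,F,C], logical=[g,B,G,D,c,F,C]
After op 5 (replace(5, 'k')): offset=0, physical=[g,B,G,D,c,k,C], logical=[g,B,G,D,c,k,C]
After op 6 (rotate(+1)): offset=1, physical=[g,B,G,D,c,k,C], logical=[B,G,D,c,k,C,g]
After op 7 (swap(4, 2)): offset=1, physical=[g,B,G,k,c,D,C], logical=[B,G,k,c,D,C,g]
After op 8 (rotate(+1)): offset=2, physical=[g,B,G,k,c,D,C], logical=[G,k,c,D,C,g,B]
After op 9 (rotate(-1)): offset=1, physical=[g,B,G,k,c,D,C], logical=[B,G,k,c,D,C,g]
After op 10 (swap(5, 6)): offset=1, physical=[C,B,G,k,c,D,g], logical=[B,G,k,c,D,g,C]
After op 11 (rotate(+1)): offset=2, physical=[C,B,G,k,c,D,g], logical=[G,k,c,D,g,C,B]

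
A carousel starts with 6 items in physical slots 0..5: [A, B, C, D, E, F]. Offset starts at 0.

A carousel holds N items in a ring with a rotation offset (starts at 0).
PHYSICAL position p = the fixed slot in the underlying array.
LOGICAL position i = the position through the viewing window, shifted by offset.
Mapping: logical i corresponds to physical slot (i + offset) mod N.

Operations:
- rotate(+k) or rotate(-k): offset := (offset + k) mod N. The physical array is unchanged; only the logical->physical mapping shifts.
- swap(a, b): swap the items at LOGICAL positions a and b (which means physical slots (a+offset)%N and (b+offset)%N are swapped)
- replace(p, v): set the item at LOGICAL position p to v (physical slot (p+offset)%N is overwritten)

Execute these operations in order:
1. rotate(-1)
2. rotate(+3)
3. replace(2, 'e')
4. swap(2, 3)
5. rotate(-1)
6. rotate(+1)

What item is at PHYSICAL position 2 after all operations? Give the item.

After op 1 (rotate(-1)): offset=5, physical=[A,B,C,D,E,F], logical=[F,A,B,C,D,E]
After op 2 (rotate(+3)): offset=2, physical=[A,B,C,D,E,F], logical=[C,D,E,F,A,B]
After op 3 (replace(2, 'e')): offset=2, physical=[A,B,C,D,e,F], logical=[C,D,e,F,A,B]
After op 4 (swap(2, 3)): offset=2, physical=[A,B,C,D,F,e], logical=[C,D,F,e,A,B]
After op 5 (rotate(-1)): offset=1, physical=[A,B,C,D,F,e], logical=[B,C,D,F,e,A]
After op 6 (rotate(+1)): offset=2, physical=[A,B,C,D,F,e], logical=[C,D,F,e,A,B]

Answer: C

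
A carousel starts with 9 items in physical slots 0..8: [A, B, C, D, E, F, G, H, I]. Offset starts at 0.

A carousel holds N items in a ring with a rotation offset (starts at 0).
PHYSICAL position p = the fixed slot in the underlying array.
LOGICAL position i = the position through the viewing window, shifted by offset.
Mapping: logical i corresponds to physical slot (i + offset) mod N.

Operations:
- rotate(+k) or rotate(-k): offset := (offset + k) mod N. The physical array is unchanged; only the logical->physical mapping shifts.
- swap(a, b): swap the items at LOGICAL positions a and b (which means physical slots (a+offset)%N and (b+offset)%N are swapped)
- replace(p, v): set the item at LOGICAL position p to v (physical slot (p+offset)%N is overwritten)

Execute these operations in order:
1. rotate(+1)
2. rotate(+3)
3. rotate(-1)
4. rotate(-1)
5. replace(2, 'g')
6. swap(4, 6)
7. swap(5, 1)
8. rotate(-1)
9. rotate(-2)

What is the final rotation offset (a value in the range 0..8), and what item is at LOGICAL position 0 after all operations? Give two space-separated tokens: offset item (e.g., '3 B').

After op 1 (rotate(+1)): offset=1, physical=[A,B,C,D,E,F,G,H,I], logical=[B,C,D,E,F,G,H,I,A]
After op 2 (rotate(+3)): offset=4, physical=[A,B,C,D,E,F,G,H,I], logical=[E,F,G,H,I,A,B,C,D]
After op 3 (rotate(-1)): offset=3, physical=[A,B,C,D,E,F,G,H,I], logical=[D,E,F,G,H,I,A,B,C]
After op 4 (rotate(-1)): offset=2, physical=[A,B,C,D,E,F,G,H,I], logical=[C,D,E,F,G,H,I,A,B]
After op 5 (replace(2, 'g')): offset=2, physical=[A,B,C,D,g,F,G,H,I], logical=[C,D,g,F,G,H,I,A,B]
After op 6 (swap(4, 6)): offset=2, physical=[A,B,C,D,g,F,I,H,G], logical=[C,D,g,F,I,H,G,A,B]
After op 7 (swap(5, 1)): offset=2, physical=[A,B,C,H,g,F,I,D,G], logical=[C,H,g,F,I,D,G,A,B]
After op 8 (rotate(-1)): offset=1, physical=[A,B,C,H,g,F,I,D,G], logical=[B,C,H,g,F,I,D,G,A]
After op 9 (rotate(-2)): offset=8, physical=[A,B,C,H,g,F,I,D,G], logical=[G,A,B,C,H,g,F,I,D]

Answer: 8 G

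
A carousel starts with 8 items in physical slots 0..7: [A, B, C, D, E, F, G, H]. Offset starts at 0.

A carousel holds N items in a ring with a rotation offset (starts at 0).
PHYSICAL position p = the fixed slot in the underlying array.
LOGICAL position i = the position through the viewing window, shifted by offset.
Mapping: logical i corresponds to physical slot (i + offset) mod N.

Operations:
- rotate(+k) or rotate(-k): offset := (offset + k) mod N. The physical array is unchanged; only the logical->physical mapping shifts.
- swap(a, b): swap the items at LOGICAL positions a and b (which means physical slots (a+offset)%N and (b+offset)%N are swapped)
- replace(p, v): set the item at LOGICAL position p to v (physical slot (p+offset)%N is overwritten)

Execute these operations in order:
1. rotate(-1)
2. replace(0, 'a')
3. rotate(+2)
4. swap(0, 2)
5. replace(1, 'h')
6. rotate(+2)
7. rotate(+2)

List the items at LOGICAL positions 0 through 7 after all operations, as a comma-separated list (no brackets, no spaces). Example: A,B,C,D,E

After op 1 (rotate(-1)): offset=7, physical=[A,B,C,D,E,F,G,H], logical=[H,A,B,C,D,E,F,G]
After op 2 (replace(0, 'a')): offset=7, physical=[A,B,C,D,E,F,G,a], logical=[a,A,B,C,D,E,F,G]
After op 3 (rotate(+2)): offset=1, physical=[A,B,C,D,E,F,G,a], logical=[B,C,D,E,F,G,a,A]
After op 4 (swap(0, 2)): offset=1, physical=[A,D,C,B,E,F,G,a], logical=[D,C,B,E,F,G,a,A]
After op 5 (replace(1, 'h')): offset=1, physical=[A,D,h,B,E,F,G,a], logical=[D,h,B,E,F,G,a,A]
After op 6 (rotate(+2)): offset=3, physical=[A,D,h,B,E,F,G,a], logical=[B,E,F,G,a,A,D,h]
After op 7 (rotate(+2)): offset=5, physical=[A,D,h,B,E,F,G,a], logical=[F,G,a,A,D,h,B,E]

Answer: F,G,a,A,D,h,B,E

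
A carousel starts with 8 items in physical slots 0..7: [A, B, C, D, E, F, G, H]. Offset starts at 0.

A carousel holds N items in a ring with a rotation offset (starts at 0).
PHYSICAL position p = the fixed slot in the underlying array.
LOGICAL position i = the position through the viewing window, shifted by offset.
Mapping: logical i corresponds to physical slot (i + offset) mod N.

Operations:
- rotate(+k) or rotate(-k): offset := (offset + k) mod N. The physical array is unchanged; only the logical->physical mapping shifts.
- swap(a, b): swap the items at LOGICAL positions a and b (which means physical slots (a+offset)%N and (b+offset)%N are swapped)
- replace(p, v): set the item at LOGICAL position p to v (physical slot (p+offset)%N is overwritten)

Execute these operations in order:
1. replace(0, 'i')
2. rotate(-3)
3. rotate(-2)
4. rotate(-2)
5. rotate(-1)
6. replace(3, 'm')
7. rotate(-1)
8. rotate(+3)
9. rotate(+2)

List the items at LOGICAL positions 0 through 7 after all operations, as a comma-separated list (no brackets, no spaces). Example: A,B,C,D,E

After op 1 (replace(0, 'i')): offset=0, physical=[i,B,C,D,E,F,G,H], logical=[i,B,C,D,E,F,G,H]
After op 2 (rotate(-3)): offset=5, physical=[i,B,C,D,E,F,G,H], logical=[F,G,H,i,B,C,D,E]
After op 3 (rotate(-2)): offset=3, physical=[i,B,C,D,E,F,G,H], logical=[D,E,F,G,H,i,B,C]
After op 4 (rotate(-2)): offset=1, physical=[i,B,C,D,E,F,G,H], logical=[B,C,D,E,F,G,H,i]
After op 5 (rotate(-1)): offset=0, physical=[i,B,C,D,E,F,G,H], logical=[i,B,C,D,E,F,G,H]
After op 6 (replace(3, 'm')): offset=0, physical=[i,B,C,m,E,F,G,H], logical=[i,B,C,m,E,F,G,H]
After op 7 (rotate(-1)): offset=7, physical=[i,B,C,m,E,F,G,H], logical=[H,i,B,C,m,E,F,G]
After op 8 (rotate(+3)): offset=2, physical=[i,B,C,m,E,F,G,H], logical=[C,m,E,F,G,H,i,B]
After op 9 (rotate(+2)): offset=4, physical=[i,B,C,m,E,F,G,H], logical=[E,F,G,H,i,B,C,m]

Answer: E,F,G,H,i,B,C,m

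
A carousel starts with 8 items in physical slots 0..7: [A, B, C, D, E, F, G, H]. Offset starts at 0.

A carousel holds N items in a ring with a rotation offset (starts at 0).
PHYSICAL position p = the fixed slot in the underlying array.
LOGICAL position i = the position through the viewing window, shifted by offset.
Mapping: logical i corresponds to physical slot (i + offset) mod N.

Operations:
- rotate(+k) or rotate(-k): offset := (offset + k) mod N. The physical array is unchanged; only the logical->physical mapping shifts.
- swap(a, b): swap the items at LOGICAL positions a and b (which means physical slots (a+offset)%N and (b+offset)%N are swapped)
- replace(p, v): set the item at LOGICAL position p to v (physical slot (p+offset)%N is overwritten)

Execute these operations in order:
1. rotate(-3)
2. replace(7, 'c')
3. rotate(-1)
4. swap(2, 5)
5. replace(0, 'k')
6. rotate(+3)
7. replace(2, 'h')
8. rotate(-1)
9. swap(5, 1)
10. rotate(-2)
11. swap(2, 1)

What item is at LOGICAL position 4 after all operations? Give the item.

Answer: A

Derivation:
After op 1 (rotate(-3)): offset=5, physical=[A,B,C,D,E,F,G,H], logical=[F,G,H,A,B,C,D,E]
After op 2 (replace(7, 'c')): offset=5, physical=[A,B,C,D,c,F,G,H], logical=[F,G,H,A,B,C,D,c]
After op 3 (rotate(-1)): offset=4, physical=[A,B,C,D,c,F,G,H], logical=[c,F,G,H,A,B,C,D]
After op 4 (swap(2, 5)): offset=4, physical=[A,G,C,D,c,F,B,H], logical=[c,F,B,H,A,G,C,D]
After op 5 (replace(0, 'k')): offset=4, physical=[A,G,C,D,k,F,B,H], logical=[k,F,B,H,A,G,C,D]
After op 6 (rotate(+3)): offset=7, physical=[A,G,C,D,k,F,B,H], logical=[H,A,G,C,D,k,F,B]
After op 7 (replace(2, 'h')): offset=7, physical=[A,h,C,D,k,F,B,H], logical=[H,A,h,C,D,k,F,B]
After op 8 (rotate(-1)): offset=6, physical=[A,h,C,D,k,F,B,H], logical=[B,H,A,h,C,D,k,F]
After op 9 (swap(5, 1)): offset=6, physical=[A,h,C,H,k,F,B,D], logical=[B,D,A,h,C,H,k,F]
After op 10 (rotate(-2)): offset=4, physical=[A,h,C,H,k,F,B,D], logical=[k,F,B,D,A,h,C,H]
After op 11 (swap(2, 1)): offset=4, physical=[A,h,C,H,k,B,F,D], logical=[k,B,F,D,A,h,C,H]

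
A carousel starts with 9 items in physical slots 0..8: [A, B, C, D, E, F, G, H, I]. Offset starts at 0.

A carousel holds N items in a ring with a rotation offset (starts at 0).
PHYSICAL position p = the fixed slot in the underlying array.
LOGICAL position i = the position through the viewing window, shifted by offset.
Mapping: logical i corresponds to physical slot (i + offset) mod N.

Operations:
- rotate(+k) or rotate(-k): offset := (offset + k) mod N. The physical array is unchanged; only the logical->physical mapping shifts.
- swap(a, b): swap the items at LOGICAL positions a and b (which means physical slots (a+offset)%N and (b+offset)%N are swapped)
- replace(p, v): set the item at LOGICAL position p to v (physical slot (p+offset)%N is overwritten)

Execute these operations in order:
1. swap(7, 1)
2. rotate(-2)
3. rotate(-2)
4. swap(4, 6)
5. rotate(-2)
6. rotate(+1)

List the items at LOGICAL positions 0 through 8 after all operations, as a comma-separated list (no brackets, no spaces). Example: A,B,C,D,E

After op 1 (swap(7, 1)): offset=0, physical=[A,H,C,D,E,F,G,B,I], logical=[A,H,C,D,E,F,G,B,I]
After op 2 (rotate(-2)): offset=7, physical=[A,H,C,D,E,F,G,B,I], logical=[B,I,A,H,C,D,E,F,G]
After op 3 (rotate(-2)): offset=5, physical=[A,H,C,D,E,F,G,B,I], logical=[F,G,B,I,A,H,C,D,E]
After op 4 (swap(4, 6)): offset=5, physical=[C,H,A,D,E,F,G,B,I], logical=[F,G,B,I,C,H,A,D,E]
After op 5 (rotate(-2)): offset=3, physical=[C,H,A,D,E,F,G,B,I], logical=[D,E,F,G,B,I,C,H,A]
After op 6 (rotate(+1)): offset=4, physical=[C,H,A,D,E,F,G,B,I], logical=[E,F,G,B,I,C,H,A,D]

Answer: E,F,G,B,I,C,H,A,D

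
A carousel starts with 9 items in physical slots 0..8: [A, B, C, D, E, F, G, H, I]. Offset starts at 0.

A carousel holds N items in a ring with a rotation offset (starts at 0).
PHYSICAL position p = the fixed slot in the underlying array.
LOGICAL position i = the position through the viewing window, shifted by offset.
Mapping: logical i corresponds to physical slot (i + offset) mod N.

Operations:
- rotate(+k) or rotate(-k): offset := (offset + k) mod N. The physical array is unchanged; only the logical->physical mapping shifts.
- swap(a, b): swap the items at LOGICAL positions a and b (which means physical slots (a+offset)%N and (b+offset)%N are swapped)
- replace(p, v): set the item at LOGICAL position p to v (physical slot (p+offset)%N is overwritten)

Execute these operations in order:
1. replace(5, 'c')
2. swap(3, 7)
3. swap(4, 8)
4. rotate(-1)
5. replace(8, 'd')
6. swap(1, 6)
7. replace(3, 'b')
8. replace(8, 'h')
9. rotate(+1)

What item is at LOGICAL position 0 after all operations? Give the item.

After op 1 (replace(5, 'c')): offset=0, physical=[A,B,C,D,E,c,G,H,I], logical=[A,B,C,D,E,c,G,H,I]
After op 2 (swap(3, 7)): offset=0, physical=[A,B,C,H,E,c,G,D,I], logical=[A,B,C,H,E,c,G,D,I]
After op 3 (swap(4, 8)): offset=0, physical=[A,B,C,H,I,c,G,D,E], logical=[A,B,C,H,I,c,G,D,E]
After op 4 (rotate(-1)): offset=8, physical=[A,B,C,H,I,c,G,D,E], logical=[E,A,B,C,H,I,c,G,D]
After op 5 (replace(8, 'd')): offset=8, physical=[A,B,C,H,I,c,G,d,E], logical=[E,A,B,C,H,I,c,G,d]
After op 6 (swap(1, 6)): offset=8, physical=[c,B,C,H,I,A,G,d,E], logical=[E,c,B,C,H,I,A,G,d]
After op 7 (replace(3, 'b')): offset=8, physical=[c,B,b,H,I,A,G,d,E], logical=[E,c,B,b,H,I,A,G,d]
After op 8 (replace(8, 'h')): offset=8, physical=[c,B,b,H,I,A,G,h,E], logical=[E,c,B,b,H,I,A,G,h]
After op 9 (rotate(+1)): offset=0, physical=[c,B,b,H,I,A,G,h,E], logical=[c,B,b,H,I,A,G,h,E]

Answer: c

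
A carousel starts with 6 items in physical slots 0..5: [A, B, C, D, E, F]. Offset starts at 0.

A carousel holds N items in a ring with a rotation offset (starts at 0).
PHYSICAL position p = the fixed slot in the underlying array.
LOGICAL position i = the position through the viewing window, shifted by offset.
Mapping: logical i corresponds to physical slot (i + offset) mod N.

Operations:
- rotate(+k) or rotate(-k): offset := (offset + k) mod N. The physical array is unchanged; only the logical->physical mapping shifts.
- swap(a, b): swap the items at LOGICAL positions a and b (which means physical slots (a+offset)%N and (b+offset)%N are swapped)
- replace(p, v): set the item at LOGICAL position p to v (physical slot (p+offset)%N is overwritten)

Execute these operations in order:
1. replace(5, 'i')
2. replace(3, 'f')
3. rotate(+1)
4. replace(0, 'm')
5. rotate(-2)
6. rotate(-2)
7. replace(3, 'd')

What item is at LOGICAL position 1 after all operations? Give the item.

Answer: E

Derivation:
After op 1 (replace(5, 'i')): offset=0, physical=[A,B,C,D,E,i], logical=[A,B,C,D,E,i]
After op 2 (replace(3, 'f')): offset=0, physical=[A,B,C,f,E,i], logical=[A,B,C,f,E,i]
After op 3 (rotate(+1)): offset=1, physical=[A,B,C,f,E,i], logical=[B,C,f,E,i,A]
After op 4 (replace(0, 'm')): offset=1, physical=[A,m,C,f,E,i], logical=[m,C,f,E,i,A]
After op 5 (rotate(-2)): offset=5, physical=[A,m,C,f,E,i], logical=[i,A,m,C,f,E]
After op 6 (rotate(-2)): offset=3, physical=[A,m,C,f,E,i], logical=[f,E,i,A,m,C]
After op 7 (replace(3, 'd')): offset=3, physical=[d,m,C,f,E,i], logical=[f,E,i,d,m,C]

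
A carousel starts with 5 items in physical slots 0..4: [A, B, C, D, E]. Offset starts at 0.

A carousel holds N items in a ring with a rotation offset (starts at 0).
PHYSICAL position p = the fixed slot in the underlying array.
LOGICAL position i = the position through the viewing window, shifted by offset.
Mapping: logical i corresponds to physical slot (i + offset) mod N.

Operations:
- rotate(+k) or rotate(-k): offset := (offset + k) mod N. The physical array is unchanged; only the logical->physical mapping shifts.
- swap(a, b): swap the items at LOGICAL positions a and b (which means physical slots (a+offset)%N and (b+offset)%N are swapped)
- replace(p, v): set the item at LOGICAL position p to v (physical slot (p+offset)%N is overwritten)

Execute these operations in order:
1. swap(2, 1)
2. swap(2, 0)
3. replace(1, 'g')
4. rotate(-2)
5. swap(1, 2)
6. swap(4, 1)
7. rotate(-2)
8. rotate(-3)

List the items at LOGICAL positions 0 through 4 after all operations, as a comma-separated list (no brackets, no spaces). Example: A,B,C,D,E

After op 1 (swap(2, 1)): offset=0, physical=[A,C,B,D,E], logical=[A,C,B,D,E]
After op 2 (swap(2, 0)): offset=0, physical=[B,C,A,D,E], logical=[B,C,A,D,E]
After op 3 (replace(1, 'g')): offset=0, physical=[B,g,A,D,E], logical=[B,g,A,D,E]
After op 4 (rotate(-2)): offset=3, physical=[B,g,A,D,E], logical=[D,E,B,g,A]
After op 5 (swap(1, 2)): offset=3, physical=[E,g,A,D,B], logical=[D,B,E,g,A]
After op 6 (swap(4, 1)): offset=3, physical=[E,g,B,D,A], logical=[D,A,E,g,B]
After op 7 (rotate(-2)): offset=1, physical=[E,g,B,D,A], logical=[g,B,D,A,E]
After op 8 (rotate(-3)): offset=3, physical=[E,g,B,D,A], logical=[D,A,E,g,B]

Answer: D,A,E,g,B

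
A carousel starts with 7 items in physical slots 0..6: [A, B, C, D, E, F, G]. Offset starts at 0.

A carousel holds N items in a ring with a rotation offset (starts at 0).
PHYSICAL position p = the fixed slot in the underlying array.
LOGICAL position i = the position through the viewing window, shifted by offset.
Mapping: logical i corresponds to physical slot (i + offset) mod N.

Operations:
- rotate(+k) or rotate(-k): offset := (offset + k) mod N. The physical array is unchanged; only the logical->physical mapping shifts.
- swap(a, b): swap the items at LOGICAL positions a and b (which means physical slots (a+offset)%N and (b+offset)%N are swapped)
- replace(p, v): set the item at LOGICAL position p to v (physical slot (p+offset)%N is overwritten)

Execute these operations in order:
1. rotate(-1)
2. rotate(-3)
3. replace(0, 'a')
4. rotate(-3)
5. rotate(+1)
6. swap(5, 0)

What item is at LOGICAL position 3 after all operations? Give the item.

Answer: E

Derivation:
After op 1 (rotate(-1)): offset=6, physical=[A,B,C,D,E,F,G], logical=[G,A,B,C,D,E,F]
After op 2 (rotate(-3)): offset=3, physical=[A,B,C,D,E,F,G], logical=[D,E,F,G,A,B,C]
After op 3 (replace(0, 'a')): offset=3, physical=[A,B,C,a,E,F,G], logical=[a,E,F,G,A,B,C]
After op 4 (rotate(-3)): offset=0, physical=[A,B,C,a,E,F,G], logical=[A,B,C,a,E,F,G]
After op 5 (rotate(+1)): offset=1, physical=[A,B,C,a,E,F,G], logical=[B,C,a,E,F,G,A]
After op 6 (swap(5, 0)): offset=1, physical=[A,G,C,a,E,F,B], logical=[G,C,a,E,F,B,A]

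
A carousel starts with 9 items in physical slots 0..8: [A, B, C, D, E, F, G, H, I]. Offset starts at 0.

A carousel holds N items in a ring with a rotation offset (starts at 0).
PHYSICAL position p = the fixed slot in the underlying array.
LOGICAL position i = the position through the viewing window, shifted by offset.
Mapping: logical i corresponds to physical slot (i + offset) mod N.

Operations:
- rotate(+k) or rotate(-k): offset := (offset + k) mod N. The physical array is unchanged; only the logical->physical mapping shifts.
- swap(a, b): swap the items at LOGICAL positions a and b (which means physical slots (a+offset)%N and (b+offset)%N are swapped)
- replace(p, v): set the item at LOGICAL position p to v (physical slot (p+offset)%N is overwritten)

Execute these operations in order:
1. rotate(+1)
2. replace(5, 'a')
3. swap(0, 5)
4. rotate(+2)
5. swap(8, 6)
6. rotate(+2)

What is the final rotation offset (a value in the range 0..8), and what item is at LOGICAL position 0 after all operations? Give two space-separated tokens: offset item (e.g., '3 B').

Answer: 5 F

Derivation:
After op 1 (rotate(+1)): offset=1, physical=[A,B,C,D,E,F,G,H,I], logical=[B,C,D,E,F,G,H,I,A]
After op 2 (replace(5, 'a')): offset=1, physical=[A,B,C,D,E,F,a,H,I], logical=[B,C,D,E,F,a,H,I,A]
After op 3 (swap(0, 5)): offset=1, physical=[A,a,C,D,E,F,B,H,I], logical=[a,C,D,E,F,B,H,I,A]
After op 4 (rotate(+2)): offset=3, physical=[A,a,C,D,E,F,B,H,I], logical=[D,E,F,B,H,I,A,a,C]
After op 5 (swap(8, 6)): offset=3, physical=[C,a,A,D,E,F,B,H,I], logical=[D,E,F,B,H,I,C,a,A]
After op 6 (rotate(+2)): offset=5, physical=[C,a,A,D,E,F,B,H,I], logical=[F,B,H,I,C,a,A,D,E]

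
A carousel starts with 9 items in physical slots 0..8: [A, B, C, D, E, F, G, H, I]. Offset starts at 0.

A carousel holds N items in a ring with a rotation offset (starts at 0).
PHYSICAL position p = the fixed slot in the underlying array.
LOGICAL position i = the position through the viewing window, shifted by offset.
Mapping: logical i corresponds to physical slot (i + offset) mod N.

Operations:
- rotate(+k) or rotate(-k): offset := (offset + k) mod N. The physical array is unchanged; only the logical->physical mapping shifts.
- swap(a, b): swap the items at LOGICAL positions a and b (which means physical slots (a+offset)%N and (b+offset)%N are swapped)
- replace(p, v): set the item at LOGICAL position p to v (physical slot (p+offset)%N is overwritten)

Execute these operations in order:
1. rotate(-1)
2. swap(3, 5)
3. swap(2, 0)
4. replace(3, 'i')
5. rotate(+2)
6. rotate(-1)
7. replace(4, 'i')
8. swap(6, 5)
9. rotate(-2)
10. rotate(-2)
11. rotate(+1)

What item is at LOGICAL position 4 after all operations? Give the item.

Answer: I

Derivation:
After op 1 (rotate(-1)): offset=8, physical=[A,B,C,D,E,F,G,H,I], logical=[I,A,B,C,D,E,F,G,H]
After op 2 (swap(3, 5)): offset=8, physical=[A,B,E,D,C,F,G,H,I], logical=[I,A,B,E,D,C,F,G,H]
After op 3 (swap(2, 0)): offset=8, physical=[A,I,E,D,C,F,G,H,B], logical=[B,A,I,E,D,C,F,G,H]
After op 4 (replace(3, 'i')): offset=8, physical=[A,I,i,D,C,F,G,H,B], logical=[B,A,I,i,D,C,F,G,H]
After op 5 (rotate(+2)): offset=1, physical=[A,I,i,D,C,F,G,H,B], logical=[I,i,D,C,F,G,H,B,A]
After op 6 (rotate(-1)): offset=0, physical=[A,I,i,D,C,F,G,H,B], logical=[A,I,i,D,C,F,G,H,B]
After op 7 (replace(4, 'i')): offset=0, physical=[A,I,i,D,i,F,G,H,B], logical=[A,I,i,D,i,F,G,H,B]
After op 8 (swap(6, 5)): offset=0, physical=[A,I,i,D,i,G,F,H,B], logical=[A,I,i,D,i,G,F,H,B]
After op 9 (rotate(-2)): offset=7, physical=[A,I,i,D,i,G,F,H,B], logical=[H,B,A,I,i,D,i,G,F]
After op 10 (rotate(-2)): offset=5, physical=[A,I,i,D,i,G,F,H,B], logical=[G,F,H,B,A,I,i,D,i]
After op 11 (rotate(+1)): offset=6, physical=[A,I,i,D,i,G,F,H,B], logical=[F,H,B,A,I,i,D,i,G]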